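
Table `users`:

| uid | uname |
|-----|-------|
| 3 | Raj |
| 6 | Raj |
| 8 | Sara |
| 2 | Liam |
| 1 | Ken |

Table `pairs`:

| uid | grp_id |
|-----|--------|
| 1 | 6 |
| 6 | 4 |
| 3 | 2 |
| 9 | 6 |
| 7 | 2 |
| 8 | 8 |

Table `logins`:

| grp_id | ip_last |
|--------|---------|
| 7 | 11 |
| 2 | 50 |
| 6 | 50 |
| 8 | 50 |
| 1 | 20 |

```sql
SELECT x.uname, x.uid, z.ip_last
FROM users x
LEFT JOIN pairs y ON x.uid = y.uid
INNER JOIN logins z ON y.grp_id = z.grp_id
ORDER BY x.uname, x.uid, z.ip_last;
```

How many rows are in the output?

Joins associate left-to-right: users LEFT JOIN pairs on uid gives 5 intermediate row(s).
Then INNER JOIN `logins z` on grp_id: keep only rows whose y.grp_id appears in z.
Result: 3 row(s).

3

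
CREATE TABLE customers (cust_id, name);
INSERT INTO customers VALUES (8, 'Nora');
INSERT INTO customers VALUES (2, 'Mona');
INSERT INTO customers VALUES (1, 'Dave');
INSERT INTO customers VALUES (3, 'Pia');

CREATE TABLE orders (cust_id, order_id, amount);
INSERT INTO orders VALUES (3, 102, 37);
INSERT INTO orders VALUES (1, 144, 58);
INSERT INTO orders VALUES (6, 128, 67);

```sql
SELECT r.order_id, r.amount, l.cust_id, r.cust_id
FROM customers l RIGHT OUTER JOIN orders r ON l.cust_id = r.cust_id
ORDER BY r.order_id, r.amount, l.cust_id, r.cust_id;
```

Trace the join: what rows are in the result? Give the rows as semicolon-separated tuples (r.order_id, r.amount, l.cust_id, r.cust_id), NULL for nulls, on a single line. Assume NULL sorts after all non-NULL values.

(102, 37, 3, 3); (128, 67, NULL, 6); (144, 58, 1, 1)

RIGHT JOIN keeps every row from `orders`; unmatched rows get NULL for `customers`'s columns.
Matching on l.cust_id = r.cust_id.
- cust_id=8: no matching r row.
- cust_id=2: no matching r row.
- cust_id=1: 1 matching r row(s), so 1 row(s) emitted.
- cust_id=3: 1 matching r row(s), so 1 row(s) emitted.
- 1 row(s) from r found no l partner → padded with NULL.
After projecting and ordering:
r.order_id | r.amount | l.cust_id | r.cust_id
102 | 37 | 3 | 3
128 | 67 | NULL | 6
144 | 58 | 1 | 1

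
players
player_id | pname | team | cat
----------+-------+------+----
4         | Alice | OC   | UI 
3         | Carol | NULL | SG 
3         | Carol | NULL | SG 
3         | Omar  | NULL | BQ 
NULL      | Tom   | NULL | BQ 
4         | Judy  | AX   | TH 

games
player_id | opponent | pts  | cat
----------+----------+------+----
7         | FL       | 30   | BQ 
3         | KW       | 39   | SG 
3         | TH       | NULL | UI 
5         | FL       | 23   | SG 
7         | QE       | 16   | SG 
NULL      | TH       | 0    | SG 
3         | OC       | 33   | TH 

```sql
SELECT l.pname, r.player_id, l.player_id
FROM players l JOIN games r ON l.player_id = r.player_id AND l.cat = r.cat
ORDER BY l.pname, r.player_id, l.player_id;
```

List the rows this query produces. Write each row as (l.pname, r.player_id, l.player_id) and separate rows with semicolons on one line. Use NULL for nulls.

INNER JOIN keeps only pairs where the ON condition holds.
Matching on l.player_id = r.player_id AND l.cat = r.cat. A NULL in a compared column never satisfies the condition.
- l (player_id=4, cat=UI) has no partner → excluded.
- l (player_id=3, cat=SG) pairs with 1 row(s) of r.
- l (player_id=3, cat=SG) pairs with 1 row(s) of r.
- l (player_id=3, cat=BQ) has no partner → excluded.
- l (player_id=NULL, cat=BQ) has no partner → excluded.
- l (player_id=4, cat=TH) has no partner → excluded.
After projecting and ordering:
l.pname | r.player_id | l.player_id
Carol | 3 | 3
Carol | 3 | 3

(Carol, 3, 3); (Carol, 3, 3)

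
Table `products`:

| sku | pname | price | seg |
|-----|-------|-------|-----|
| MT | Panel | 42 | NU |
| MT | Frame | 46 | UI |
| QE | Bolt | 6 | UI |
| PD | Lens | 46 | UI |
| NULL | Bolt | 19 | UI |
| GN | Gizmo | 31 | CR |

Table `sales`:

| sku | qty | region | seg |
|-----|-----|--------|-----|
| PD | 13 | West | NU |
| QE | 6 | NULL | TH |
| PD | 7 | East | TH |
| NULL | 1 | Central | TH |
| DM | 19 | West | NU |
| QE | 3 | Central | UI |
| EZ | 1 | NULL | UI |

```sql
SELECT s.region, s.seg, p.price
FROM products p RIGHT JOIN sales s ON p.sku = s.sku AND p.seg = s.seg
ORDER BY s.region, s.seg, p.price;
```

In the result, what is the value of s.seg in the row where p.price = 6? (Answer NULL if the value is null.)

UI

RIGHT JOIN keeps every row from `sales`; unmatched rows get NULL for `products`'s columns.
Matching on p.sku = s.sku AND p.seg = s.seg. A NULL in a compared column never satisfies the condition.
Matched pairs: 1; unmatched s rows kept: 6.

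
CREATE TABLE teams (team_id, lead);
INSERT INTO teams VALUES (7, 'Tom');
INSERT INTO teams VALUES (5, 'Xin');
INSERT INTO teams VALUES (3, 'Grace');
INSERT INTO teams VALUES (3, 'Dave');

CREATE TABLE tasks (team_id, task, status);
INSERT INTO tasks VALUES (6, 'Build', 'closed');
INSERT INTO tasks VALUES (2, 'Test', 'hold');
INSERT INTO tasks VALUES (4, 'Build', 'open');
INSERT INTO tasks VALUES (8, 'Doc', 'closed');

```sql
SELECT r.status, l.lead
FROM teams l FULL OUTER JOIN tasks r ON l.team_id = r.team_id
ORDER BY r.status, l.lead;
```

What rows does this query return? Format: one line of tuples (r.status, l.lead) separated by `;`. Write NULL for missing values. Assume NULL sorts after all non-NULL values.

FULL OUTER JOIN keeps every row from both sides; unmatched rows get NULL for the other side's columns.
Matching on l.team_id = r.team_id.
Matched pairs: 0; unmatched l rows kept: 4; unmatched r rows kept: 4.

(closed, NULL); (closed, NULL); (hold, NULL); (open, NULL); (NULL, Dave); (NULL, Grace); (NULL, Tom); (NULL, Xin)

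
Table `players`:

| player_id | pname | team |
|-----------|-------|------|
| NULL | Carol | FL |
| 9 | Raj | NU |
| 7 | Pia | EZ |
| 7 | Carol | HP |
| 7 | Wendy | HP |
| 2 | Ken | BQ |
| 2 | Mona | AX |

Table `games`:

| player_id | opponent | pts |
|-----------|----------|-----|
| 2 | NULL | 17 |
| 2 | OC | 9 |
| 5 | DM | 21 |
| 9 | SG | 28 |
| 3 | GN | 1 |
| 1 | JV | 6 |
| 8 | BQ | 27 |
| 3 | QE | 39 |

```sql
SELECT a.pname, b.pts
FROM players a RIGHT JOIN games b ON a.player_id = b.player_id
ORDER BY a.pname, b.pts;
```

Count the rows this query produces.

RIGHT JOIN keeps every row from `games`; unmatched rows get NULL for `players`'s columns.
Matching on a.player_id = b.player_id. A NULL in a compared column never satisfies the condition.
Matched pairs: 5; unmatched b rows kept: 5.
Total: 5 matched + 5 padded = 10 rows.

10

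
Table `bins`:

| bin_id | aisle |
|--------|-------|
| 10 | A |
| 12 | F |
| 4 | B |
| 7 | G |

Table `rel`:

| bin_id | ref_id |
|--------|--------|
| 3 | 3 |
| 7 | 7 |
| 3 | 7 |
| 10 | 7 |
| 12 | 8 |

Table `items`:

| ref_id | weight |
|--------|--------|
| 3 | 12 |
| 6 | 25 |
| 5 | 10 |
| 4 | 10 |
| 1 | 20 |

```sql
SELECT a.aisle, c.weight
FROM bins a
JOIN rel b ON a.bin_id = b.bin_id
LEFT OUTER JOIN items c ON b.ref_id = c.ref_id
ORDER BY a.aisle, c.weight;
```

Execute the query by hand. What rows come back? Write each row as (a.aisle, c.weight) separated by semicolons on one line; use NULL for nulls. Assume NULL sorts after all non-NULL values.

Joins associate left-to-right: bins INNER JOIN rel on bin_id gives 3 intermediate row(s).
Then LEFT JOIN `items c` on ref_id: each of those 3 rows is kept; rows whose b.ref_id has no match in c get NULL for c's columns.

(A, NULL); (F, NULL); (G, NULL)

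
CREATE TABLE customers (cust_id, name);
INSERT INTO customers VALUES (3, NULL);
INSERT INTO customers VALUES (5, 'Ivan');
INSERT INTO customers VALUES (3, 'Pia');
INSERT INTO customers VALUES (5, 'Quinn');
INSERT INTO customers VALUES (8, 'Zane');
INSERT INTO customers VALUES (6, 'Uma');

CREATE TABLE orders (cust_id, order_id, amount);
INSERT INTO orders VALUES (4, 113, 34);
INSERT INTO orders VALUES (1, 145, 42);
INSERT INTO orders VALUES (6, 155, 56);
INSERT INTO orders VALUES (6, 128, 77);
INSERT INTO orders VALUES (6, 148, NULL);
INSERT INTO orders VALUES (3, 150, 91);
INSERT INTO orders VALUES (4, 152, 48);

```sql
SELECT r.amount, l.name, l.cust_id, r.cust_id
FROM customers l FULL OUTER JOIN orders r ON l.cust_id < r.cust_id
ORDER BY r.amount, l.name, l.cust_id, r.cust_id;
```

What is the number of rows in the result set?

FULL OUTER JOIN keeps every row from both sides; unmatched rows get NULL for the other side's columns.
Matching on l.cust_id < r.cust_id.
Matched pairs: 16; unmatched l rows kept: 2; unmatched r rows kept: 2.
Total: 16 matched + 4 padded = 20 rows.

20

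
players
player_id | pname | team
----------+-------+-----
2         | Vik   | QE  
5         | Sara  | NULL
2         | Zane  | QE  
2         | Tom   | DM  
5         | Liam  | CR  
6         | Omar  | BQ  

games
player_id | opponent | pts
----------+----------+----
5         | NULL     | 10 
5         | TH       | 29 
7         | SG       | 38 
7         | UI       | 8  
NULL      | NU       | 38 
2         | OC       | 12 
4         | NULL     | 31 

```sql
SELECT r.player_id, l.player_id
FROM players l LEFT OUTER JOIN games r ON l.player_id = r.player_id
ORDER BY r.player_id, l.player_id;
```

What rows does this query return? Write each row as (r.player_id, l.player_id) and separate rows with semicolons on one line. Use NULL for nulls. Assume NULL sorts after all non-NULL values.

LEFT JOIN keeps every row from `players`; unmatched rows get NULL for `games`'s columns.
Matching on l.player_id = r.player_id. A NULL in a compared column never satisfies the condition.
- player_id=2: 1 matching r row(s), so 1 row(s) emitted.
- player_id=5: 2 matching r row(s), so 2 row(s) emitted.
- player_id=2: 1 matching r row(s), so 1 row(s) emitted.
- player_id=2: 1 matching r row(s), so 1 row(s) emitted.
- player_id=5: 2 matching r row(s), so 2 row(s) emitted.
- player_id=6: no r row matches, row kept with r columns NULL.
After projecting and ordering:
r.player_id | l.player_id
2 | 2
2 | 2
2 | 2
5 | 5
5 | 5
5 | 5
5 | 5
NULL | 6

(2, 2); (2, 2); (2, 2); (5, 5); (5, 5); (5, 5); (5, 5); (NULL, 6)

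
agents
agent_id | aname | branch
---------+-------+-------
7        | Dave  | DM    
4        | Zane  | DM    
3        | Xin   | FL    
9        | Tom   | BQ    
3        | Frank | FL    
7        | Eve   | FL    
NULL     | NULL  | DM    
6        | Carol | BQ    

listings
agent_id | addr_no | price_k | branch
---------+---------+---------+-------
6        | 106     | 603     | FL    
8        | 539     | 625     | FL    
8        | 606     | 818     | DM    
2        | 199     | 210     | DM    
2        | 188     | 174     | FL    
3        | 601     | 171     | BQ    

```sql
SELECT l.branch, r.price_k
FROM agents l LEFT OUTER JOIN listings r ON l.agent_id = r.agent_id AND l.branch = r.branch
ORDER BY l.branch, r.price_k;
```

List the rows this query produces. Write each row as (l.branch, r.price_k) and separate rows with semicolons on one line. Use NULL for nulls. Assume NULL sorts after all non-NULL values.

(BQ, NULL); (BQ, NULL); (DM, NULL); (DM, NULL); (DM, NULL); (FL, NULL); (FL, NULL); (FL, NULL)

LEFT JOIN keeps every row from `agents`; unmatched rows get NULL for `listings`'s columns.
Matching on l.agent_id = r.agent_id AND l.branch = r.branch. A NULL in a compared column never satisfies the condition.
Matched pairs: 0; unmatched l rows kept: 8.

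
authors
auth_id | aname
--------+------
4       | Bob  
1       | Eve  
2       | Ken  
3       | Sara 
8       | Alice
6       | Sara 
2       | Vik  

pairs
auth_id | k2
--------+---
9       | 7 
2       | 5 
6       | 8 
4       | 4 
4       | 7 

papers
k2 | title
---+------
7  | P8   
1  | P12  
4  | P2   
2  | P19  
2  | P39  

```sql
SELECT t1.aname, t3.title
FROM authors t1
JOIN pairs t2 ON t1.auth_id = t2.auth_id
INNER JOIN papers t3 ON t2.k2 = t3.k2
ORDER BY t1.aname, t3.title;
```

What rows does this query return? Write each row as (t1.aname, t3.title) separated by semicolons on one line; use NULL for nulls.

Step 1 — t1 INNER JOIN t2 on auth_id → 5 row(s).
Then INNER JOIN `papers t3` on k2: keep only rows whose t2.k2 appears in t3.

(Bob, P2); (Bob, P8)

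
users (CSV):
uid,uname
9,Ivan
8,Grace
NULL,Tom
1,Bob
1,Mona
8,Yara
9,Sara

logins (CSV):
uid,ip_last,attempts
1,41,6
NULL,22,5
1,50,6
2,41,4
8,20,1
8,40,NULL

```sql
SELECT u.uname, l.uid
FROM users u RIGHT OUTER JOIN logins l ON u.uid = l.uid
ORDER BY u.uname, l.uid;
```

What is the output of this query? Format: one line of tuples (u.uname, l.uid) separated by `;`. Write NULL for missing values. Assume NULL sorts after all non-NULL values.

(Bob, 1); (Bob, 1); (Grace, 8); (Grace, 8); (Mona, 1); (Mona, 1); (Yara, 8); (Yara, 8); (NULL, 2); (NULL, NULL)

RIGHT JOIN keeps every row from `logins`; unmatched rows get NULL for `users`'s columns.
Matching on u.uid = l.uid. A NULL in a compared column never satisfies the condition.
- u row (uid=9): no match.
- u row (uid=8): matches 2 l row(s) → 2 output row(s).
- u row (uid=NULL): no match.
- u row (uid=1): matches 2 l row(s) → 2 output row(s).
- u row (uid=1): matches 2 l row(s) → 2 output row(s).
- u row (uid=8): matches 2 l row(s) → 2 output row(s).
- u row (uid=9): no match.
- 2 row(s) from l found no u partner → padded with NULL.
After projecting and ordering:
u.uname | l.uid
Bob | 1
Bob | 1
Grace | 8
Grace | 8
Mona | 1
Mona | 1
Yara | 8
Yara | 8
NULL | 2
NULL | NULL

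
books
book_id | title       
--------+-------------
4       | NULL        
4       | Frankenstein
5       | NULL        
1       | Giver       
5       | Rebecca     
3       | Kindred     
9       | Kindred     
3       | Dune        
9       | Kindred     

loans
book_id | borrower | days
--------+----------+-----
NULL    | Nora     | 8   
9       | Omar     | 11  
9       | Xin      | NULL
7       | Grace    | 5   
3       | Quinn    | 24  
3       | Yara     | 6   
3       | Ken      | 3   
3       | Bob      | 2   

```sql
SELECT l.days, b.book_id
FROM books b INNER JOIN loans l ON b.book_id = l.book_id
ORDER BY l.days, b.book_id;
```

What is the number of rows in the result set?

12

INNER JOIN keeps only pairs where the ON condition holds.
Matching on b.book_id = l.book_id. A NULL in a compared column never satisfies the condition.
- b[0] book_id=4 → no match; dropped.
- b[1] book_id=4 → no match; dropped.
- b[2] book_id=5 → no match; dropped.
- b[3] book_id=1 → no match; dropped.
- b[4] book_id=5 → no match; dropped.
- b[5] book_id=3 → 4 match(es) in l → 4 row(s).
- b[6] book_id=9 → 2 match(es) in l → 2 row(s).
- b[7] book_id=3 → 4 match(es) in l → 4 row(s).
- b[8] book_id=9 → 2 match(es) in l → 2 row(s).
Total: 12 rows.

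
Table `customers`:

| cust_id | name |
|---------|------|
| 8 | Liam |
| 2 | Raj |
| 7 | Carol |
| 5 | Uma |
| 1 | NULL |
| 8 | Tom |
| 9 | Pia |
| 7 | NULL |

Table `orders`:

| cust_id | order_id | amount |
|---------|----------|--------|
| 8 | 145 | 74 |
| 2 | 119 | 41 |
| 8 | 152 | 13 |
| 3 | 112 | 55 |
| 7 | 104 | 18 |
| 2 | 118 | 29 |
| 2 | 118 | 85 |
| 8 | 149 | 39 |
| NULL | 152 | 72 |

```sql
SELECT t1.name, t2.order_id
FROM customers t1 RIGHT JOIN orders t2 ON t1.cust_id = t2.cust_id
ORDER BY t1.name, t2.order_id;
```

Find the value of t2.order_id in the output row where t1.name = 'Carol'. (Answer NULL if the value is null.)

104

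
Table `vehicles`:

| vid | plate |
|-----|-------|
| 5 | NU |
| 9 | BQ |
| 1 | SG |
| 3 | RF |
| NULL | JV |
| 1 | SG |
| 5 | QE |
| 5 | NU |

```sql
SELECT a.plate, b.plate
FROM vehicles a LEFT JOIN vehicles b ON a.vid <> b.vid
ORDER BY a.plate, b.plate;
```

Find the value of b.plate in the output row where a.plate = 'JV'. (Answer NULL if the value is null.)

LEFT JOIN keeps every row from `vehicles a`; unmatched rows get NULL for `vehicles b`'s columns.
Matching on a.vid <> b.vid. A NULL in a compared column never satisfies the condition.
- a[0] vid=5 → 4 match(es) in b → 4 row(s).
- a[1] vid=9 → 6 match(es) in b → 6 row(s).
- a[2] vid=1 → 5 match(es) in b → 5 row(s).
- a[3] vid=3 → 6 match(es) in b → 6 row(s).
- a[4] vid=NULL → no match; kept with NULLs on the b side.
- a[5] vid=1 → 5 match(es) in b → 5 row(s).
- a[6] vid=5 → 4 match(es) in b → 4 row(s).
- a[7] vid=5 → 4 match(es) in b → 4 row(s).

NULL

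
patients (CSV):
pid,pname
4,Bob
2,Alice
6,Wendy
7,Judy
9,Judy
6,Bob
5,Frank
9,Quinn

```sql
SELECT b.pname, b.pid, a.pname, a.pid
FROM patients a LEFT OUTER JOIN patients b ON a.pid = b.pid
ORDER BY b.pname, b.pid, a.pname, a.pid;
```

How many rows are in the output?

12

LEFT JOIN keeps every row from `patients a`; unmatched rows get NULL for `patients b`'s columns.
Matching on a.pid = b.pid.
- a[0] pid=4 → 1 match(es) in b → 1 row(s).
- a[1] pid=2 → 1 match(es) in b → 1 row(s).
- a[2] pid=6 → 2 match(es) in b → 2 row(s).
- a[3] pid=7 → 1 match(es) in b → 1 row(s).
- a[4] pid=9 → 2 match(es) in b → 2 row(s).
- a[5] pid=6 → 2 match(es) in b → 2 row(s).
- a[6] pid=5 → 1 match(es) in b → 1 row(s).
- a[7] pid=9 → 2 match(es) in b → 2 row(s).
Total: 12 rows.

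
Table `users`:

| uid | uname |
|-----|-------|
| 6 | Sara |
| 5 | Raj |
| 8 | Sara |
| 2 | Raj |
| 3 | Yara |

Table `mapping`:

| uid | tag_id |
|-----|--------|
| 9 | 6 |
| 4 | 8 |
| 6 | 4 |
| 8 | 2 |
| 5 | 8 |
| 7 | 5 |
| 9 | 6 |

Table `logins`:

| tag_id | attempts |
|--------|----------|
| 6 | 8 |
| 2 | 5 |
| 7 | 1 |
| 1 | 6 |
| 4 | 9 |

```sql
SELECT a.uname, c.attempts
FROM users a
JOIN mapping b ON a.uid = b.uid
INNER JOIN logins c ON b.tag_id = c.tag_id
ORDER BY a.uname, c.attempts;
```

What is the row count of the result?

2

Evaluate left to right. First `users a INNER JOIN mapping b` on uid: 3 row(s).
Then INNER JOIN `logins c` on tag_id: keep only rows whose b.tag_id appears in c.
Result: 2 row(s).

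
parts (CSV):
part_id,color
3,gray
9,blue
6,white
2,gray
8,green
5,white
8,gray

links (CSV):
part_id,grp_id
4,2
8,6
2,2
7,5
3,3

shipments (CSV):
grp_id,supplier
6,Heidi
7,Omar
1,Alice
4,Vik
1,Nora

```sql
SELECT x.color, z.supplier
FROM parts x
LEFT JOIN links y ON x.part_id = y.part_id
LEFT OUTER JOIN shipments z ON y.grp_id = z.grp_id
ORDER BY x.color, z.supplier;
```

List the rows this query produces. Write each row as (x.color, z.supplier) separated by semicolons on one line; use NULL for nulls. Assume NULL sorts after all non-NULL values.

(blue, NULL); (gray, Heidi); (gray, NULL); (gray, NULL); (green, Heidi); (white, NULL); (white, NULL)

Joins associate left-to-right: parts LEFT JOIN links on part_id gives 7 intermediate row(s).
Then LEFT JOIN `shipments z` on grp_id: each of those 7 rows is kept; rows whose y.grp_id has no match in z get NULL for z's columns.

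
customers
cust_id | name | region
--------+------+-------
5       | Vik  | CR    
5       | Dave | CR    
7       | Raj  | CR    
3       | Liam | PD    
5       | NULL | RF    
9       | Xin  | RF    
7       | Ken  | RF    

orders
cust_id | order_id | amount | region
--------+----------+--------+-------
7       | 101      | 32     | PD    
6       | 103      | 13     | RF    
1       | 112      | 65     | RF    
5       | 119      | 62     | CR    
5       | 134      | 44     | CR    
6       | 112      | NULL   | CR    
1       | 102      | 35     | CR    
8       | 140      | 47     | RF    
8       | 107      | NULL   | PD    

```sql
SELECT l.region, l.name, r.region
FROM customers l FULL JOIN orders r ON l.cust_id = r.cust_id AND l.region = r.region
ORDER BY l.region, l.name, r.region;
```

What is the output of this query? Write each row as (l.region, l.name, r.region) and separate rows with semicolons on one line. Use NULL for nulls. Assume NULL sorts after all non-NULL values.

FULL OUTER JOIN keeps every row from both sides; unmatched rows get NULL for the other side's columns.
Matching on l.cust_id = r.cust_id AND l.region = r.region.
Matched pairs: 4; unmatched l rows kept: 5; unmatched r rows kept: 7.

(CR, Dave, CR); (CR, Dave, CR); (CR, Raj, NULL); (CR, Vik, CR); (CR, Vik, CR); (PD, Liam, NULL); (RF, Ken, NULL); (RF, Xin, NULL); (RF, NULL, NULL); (NULL, NULL, CR); (NULL, NULL, CR); (NULL, NULL, PD); (NULL, NULL, PD); (NULL, NULL, RF); (NULL, NULL, RF); (NULL, NULL, RF)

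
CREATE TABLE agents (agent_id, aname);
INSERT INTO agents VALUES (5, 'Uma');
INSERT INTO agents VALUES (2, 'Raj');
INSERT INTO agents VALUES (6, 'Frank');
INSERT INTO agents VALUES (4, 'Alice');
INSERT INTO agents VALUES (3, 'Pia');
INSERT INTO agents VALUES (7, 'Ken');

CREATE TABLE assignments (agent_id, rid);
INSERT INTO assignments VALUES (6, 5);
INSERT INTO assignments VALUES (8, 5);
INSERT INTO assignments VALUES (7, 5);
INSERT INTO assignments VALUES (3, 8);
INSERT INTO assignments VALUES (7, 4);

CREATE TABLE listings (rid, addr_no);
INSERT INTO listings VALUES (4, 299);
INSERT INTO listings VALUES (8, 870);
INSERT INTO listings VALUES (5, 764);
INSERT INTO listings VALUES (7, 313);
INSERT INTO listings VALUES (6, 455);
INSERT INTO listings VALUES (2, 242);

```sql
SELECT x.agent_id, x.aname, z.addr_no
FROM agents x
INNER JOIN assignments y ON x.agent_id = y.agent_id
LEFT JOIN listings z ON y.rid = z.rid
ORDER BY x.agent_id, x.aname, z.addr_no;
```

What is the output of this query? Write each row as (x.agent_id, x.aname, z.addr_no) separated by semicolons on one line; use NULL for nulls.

(3, Pia, 870); (6, Frank, 764); (7, Ken, 299); (7, Ken, 764)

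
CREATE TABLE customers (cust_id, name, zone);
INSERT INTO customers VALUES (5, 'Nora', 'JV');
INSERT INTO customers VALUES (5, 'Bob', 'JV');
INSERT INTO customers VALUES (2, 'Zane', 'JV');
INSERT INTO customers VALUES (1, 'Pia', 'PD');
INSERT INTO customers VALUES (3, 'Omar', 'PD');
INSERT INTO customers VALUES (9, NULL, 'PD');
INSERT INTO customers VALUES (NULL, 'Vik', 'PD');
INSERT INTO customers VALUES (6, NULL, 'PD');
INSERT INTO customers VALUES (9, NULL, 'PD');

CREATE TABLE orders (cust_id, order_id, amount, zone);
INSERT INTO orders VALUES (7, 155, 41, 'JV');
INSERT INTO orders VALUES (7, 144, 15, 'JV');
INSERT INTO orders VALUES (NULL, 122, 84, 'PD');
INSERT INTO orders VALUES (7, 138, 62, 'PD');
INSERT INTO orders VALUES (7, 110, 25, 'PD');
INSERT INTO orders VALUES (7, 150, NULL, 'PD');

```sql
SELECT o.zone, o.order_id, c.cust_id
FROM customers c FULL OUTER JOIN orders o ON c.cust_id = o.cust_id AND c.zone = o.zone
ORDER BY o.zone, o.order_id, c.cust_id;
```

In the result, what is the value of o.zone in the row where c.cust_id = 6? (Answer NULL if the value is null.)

NULL

FULL OUTER JOIN keeps every row from both sides; unmatched rows get NULL for the other side's columns.
Matching on c.cust_id = o.cust_id AND c.zone = o.zone. A NULL in a compared column never satisfies the condition.
Matched pairs: 0; unmatched c rows kept: 9; unmatched o rows kept: 6.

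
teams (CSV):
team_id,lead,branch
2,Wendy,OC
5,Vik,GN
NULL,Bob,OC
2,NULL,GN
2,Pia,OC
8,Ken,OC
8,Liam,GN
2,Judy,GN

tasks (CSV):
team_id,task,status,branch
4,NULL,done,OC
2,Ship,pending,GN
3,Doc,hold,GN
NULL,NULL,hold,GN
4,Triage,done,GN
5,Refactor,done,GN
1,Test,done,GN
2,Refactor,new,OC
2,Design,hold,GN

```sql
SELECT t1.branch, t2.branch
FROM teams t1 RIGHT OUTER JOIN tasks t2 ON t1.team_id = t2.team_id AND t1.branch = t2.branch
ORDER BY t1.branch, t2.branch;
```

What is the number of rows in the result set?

12

RIGHT JOIN keeps every row from `tasks`; unmatched rows get NULL for `teams`'s columns.
Matching on t1.team_id = t2.team_id AND t1.branch = t2.branch. A NULL in a compared column never satisfies the condition.
Matched pairs: 7; unmatched t2 rows kept: 5.
Total: 7 matched + 5 padded = 12 rows.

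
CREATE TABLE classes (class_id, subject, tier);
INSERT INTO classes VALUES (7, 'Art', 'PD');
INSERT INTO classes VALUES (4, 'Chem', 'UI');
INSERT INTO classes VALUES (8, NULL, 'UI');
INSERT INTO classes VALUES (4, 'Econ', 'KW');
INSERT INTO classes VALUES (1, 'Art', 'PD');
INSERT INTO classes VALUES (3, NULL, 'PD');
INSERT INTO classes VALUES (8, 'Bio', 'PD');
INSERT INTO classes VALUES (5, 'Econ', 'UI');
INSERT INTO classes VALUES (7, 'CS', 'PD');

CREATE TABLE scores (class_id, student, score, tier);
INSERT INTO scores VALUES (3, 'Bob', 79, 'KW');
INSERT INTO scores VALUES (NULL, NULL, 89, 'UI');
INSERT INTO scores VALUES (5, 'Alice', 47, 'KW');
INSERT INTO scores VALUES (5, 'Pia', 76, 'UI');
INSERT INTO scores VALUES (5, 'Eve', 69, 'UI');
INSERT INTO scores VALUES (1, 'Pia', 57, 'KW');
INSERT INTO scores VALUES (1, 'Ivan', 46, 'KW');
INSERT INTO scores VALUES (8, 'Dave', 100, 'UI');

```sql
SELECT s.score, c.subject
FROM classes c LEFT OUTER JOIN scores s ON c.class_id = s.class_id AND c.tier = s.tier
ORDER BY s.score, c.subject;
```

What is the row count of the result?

10

LEFT JOIN keeps every row from `classes`; unmatched rows get NULL for `scores`'s columns.
Matching on c.class_id = s.class_id AND c.tier = s.tier. A NULL in a compared column never satisfies the condition.
- c (class_id=7, tier=PD) has no partner → padded with NULL.
- c (class_id=4, tier=UI) has no partner → padded with NULL.
- c (class_id=8, tier=UI) pairs with 1 row(s) of s.
- c (class_id=4, tier=KW) has no partner → padded with NULL.
- c (class_id=1, tier=PD) has no partner → padded with NULL.
- c (class_id=3, tier=PD) has no partner → padded with NULL.
- c (class_id=8, tier=PD) has no partner → padded with NULL.
- c (class_id=5, tier=UI) pairs with 2 row(s) of s.
- c (class_id=7, tier=PD) has no partner → padded with NULL.
Total: 3 matched + 7 padded = 10 rows.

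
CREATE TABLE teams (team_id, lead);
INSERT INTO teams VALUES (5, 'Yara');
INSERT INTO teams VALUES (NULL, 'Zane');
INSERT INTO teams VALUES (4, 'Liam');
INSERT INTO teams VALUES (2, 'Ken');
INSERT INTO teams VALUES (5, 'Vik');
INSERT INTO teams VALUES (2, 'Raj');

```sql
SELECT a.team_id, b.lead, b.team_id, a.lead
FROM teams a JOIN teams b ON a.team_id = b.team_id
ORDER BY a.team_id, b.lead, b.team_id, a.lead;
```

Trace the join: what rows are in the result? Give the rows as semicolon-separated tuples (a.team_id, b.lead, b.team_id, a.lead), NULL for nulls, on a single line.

(2, Ken, 2, Ken); (2, Ken, 2, Raj); (2, Raj, 2, Ken); (2, Raj, 2, Raj); (4, Liam, 4, Liam); (5, Vik, 5, Vik); (5, Vik, 5, Yara); (5, Yara, 5, Vik); (5, Yara, 5, Yara)

INNER JOIN keeps only pairs where the ON condition holds.
Matching on a.team_id = b.team_id. A NULL in a compared column never satisfies the condition.
Matched pairs: 9.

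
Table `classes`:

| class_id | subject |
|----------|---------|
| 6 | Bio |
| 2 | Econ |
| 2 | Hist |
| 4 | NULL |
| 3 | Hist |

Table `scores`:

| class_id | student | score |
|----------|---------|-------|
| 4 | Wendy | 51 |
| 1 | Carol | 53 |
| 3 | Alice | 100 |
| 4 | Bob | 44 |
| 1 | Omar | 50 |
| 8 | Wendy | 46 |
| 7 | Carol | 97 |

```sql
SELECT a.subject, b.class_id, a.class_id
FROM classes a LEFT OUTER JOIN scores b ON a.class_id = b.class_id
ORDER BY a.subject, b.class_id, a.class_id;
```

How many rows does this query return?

LEFT JOIN keeps every row from `classes`; unmatched rows get NULL for `scores`'s columns.
Matching on a.class_id = b.class_id.
Matched pairs: 3; unmatched a rows kept: 3.
Total: 3 matched + 3 padded = 6 rows.

6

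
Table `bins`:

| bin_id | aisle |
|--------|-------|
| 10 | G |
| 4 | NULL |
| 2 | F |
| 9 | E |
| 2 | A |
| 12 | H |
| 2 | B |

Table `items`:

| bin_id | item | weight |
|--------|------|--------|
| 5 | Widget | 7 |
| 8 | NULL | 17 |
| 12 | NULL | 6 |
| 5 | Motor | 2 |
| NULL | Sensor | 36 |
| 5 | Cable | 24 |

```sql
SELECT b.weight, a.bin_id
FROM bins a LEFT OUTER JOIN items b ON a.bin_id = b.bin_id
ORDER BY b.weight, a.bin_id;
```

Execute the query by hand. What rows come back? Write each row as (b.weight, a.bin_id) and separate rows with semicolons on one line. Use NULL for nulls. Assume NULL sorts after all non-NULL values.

LEFT JOIN keeps every row from `bins`; unmatched rows get NULL for `items`'s columns.
Matching on a.bin_id = b.bin_id. A NULL in a compared column never satisfies the condition.
- bin_id=10: no b row matches, row kept with b columns NULL.
- bin_id=4: no b row matches, row kept with b columns NULL.
- bin_id=2: no b row matches, row kept with b columns NULL.
- bin_id=9: no b row matches, row kept with b columns NULL.
- bin_id=2: no b row matches, row kept with b columns NULL.
- bin_id=12: 1 matching b row(s), so 1 row(s) emitted.
- bin_id=2: no b row matches, row kept with b columns NULL.
After projecting and ordering:
b.weight | a.bin_id
6 | 12
NULL | 2
NULL | 2
NULL | 2
NULL | 4
NULL | 9
NULL | 10

(6, 12); (NULL, 2); (NULL, 2); (NULL, 2); (NULL, 4); (NULL, 9); (NULL, 10)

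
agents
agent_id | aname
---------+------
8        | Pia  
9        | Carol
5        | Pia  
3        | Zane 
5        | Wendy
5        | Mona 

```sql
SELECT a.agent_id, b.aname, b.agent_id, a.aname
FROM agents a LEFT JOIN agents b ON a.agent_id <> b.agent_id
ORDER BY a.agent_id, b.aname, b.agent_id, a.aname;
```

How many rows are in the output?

24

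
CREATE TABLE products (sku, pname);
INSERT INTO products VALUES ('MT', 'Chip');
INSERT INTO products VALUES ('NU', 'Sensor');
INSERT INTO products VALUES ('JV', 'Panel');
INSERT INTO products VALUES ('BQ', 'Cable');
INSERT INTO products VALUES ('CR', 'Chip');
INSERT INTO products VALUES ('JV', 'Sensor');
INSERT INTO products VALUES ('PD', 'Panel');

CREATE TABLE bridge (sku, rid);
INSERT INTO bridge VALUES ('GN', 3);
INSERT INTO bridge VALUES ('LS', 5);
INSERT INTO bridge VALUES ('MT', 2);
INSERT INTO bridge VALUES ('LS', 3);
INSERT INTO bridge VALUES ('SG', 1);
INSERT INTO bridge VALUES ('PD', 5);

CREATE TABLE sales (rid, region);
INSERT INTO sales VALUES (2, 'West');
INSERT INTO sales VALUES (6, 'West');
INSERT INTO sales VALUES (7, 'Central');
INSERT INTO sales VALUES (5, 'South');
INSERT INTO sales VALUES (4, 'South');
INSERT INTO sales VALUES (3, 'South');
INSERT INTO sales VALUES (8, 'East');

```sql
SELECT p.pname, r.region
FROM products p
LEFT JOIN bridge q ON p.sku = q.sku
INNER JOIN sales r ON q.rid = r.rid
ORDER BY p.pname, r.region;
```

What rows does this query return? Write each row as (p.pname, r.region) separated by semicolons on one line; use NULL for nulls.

Evaluate left to right. First `products p LEFT JOIN bridge q` on sku: 7 row(s).
Then INNER JOIN `sales r` on rid: keep only rows whose q.rid appears in r.

(Chip, West); (Panel, South)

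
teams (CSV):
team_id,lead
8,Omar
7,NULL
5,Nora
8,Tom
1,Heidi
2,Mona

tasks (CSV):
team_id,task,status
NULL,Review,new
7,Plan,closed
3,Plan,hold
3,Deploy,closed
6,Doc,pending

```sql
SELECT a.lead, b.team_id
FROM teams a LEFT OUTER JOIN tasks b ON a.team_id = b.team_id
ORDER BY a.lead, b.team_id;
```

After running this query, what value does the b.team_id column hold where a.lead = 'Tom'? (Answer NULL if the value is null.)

NULL

LEFT JOIN keeps every row from `teams`; unmatched rows get NULL for `tasks`'s columns.
Matching on a.team_id = b.team_id. A NULL in a compared column never satisfies the condition.
- a row (team_id=8): no match → kept, b columns NULL.
- a row (team_id=7): matches 1 b row(s) → 1 output row(s).
- a row (team_id=5): no match → kept, b columns NULL.
- a row (team_id=8): no match → kept, b columns NULL.
- a row (team_id=1): no match → kept, b columns NULL.
- a row (team_id=2): no match → kept, b columns NULL.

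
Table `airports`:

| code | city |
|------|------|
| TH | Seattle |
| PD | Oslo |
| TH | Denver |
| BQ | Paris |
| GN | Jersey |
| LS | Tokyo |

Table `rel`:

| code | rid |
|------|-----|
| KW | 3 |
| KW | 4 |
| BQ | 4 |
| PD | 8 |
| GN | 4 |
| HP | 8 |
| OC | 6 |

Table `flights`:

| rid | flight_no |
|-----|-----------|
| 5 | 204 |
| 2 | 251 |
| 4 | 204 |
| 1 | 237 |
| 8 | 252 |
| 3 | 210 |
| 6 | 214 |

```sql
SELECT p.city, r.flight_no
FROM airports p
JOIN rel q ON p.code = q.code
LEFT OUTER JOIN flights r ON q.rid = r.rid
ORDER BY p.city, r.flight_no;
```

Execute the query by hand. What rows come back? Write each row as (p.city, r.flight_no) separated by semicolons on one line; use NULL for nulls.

(Jersey, 204); (Oslo, 252); (Paris, 204)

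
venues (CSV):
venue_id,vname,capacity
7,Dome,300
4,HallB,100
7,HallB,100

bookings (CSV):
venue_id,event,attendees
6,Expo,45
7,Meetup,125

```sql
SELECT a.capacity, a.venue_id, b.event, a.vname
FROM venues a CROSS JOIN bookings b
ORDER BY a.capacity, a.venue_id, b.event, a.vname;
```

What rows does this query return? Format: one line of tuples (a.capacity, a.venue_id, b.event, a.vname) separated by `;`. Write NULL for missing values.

(100, 4, Expo, HallB); (100, 4, Meetup, HallB); (100, 7, Expo, HallB); (100, 7, Meetup, HallB); (300, 7, Expo, Dome); (300, 7, Meetup, Dome)

CROSS JOIN pairs every row of `venues` with every row of `bookings`: 3 × 2 = 6 rows.
After projecting and ordering:
a.capacity | a.venue_id | b.event | a.vname
100 | 4 | Expo | HallB
100 | 4 | Meetup | HallB
100 | 7 | Expo | HallB
100 | 7 | Meetup | HallB
300 | 7 | Expo | Dome
300 | 7 | Meetup | Dome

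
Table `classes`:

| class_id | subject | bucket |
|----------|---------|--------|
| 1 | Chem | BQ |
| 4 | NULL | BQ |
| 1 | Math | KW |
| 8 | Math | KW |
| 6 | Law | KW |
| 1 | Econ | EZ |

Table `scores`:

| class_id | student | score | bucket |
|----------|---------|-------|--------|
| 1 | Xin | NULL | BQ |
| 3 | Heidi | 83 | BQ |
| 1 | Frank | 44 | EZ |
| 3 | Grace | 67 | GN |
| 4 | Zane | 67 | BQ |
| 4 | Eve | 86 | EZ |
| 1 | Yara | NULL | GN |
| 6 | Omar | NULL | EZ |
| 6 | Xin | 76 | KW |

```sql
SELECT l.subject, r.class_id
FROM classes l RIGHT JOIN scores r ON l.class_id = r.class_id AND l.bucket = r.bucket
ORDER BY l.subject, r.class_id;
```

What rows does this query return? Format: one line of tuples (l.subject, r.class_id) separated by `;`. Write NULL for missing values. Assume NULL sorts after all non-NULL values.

RIGHT JOIN keeps every row from `scores`; unmatched rows get NULL for `classes`'s columns.
Matching on l.class_id = r.class_id AND l.bucket = r.bucket.
Matched pairs: 4; unmatched r rows kept: 5.

(Chem, 1); (Econ, 1); (Law, 6); (NULL, 1); (NULL, 3); (NULL, 3); (NULL, 4); (NULL, 4); (NULL, 6)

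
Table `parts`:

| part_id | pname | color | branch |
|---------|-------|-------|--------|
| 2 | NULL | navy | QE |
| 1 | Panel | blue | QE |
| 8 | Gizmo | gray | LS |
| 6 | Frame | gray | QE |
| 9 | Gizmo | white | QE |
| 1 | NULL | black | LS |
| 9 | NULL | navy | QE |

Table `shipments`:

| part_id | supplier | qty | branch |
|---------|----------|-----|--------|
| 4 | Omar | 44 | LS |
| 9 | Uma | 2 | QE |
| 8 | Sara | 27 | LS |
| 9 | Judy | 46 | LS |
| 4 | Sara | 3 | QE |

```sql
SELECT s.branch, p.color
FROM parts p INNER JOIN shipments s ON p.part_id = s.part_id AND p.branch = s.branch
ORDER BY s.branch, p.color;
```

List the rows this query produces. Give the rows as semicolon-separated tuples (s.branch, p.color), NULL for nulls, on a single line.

(LS, gray); (QE, navy); (QE, white)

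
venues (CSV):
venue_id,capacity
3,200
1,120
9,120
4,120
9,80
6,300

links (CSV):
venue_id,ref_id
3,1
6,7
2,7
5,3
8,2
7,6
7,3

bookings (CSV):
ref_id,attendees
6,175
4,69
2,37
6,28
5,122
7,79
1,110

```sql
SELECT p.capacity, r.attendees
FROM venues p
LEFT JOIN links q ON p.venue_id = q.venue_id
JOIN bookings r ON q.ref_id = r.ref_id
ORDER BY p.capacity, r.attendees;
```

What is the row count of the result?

Evaluate left to right. First `venues p LEFT JOIN links q` on venue_id: 6 row(s).
Then INNER JOIN `bookings r` on ref_id: keep only rows whose q.ref_id appears in r.
Result: 2 row(s).

2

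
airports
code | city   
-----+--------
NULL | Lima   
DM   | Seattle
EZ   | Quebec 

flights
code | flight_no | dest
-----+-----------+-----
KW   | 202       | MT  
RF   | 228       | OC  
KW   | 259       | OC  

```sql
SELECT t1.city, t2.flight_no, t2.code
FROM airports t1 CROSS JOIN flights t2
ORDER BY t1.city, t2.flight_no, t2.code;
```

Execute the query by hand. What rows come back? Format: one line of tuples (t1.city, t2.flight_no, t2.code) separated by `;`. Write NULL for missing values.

CROSS JOIN pairs every row of `airports` with every row of `flights`: 3 × 3 = 9 rows.
After projecting and ordering:
t1.city | t2.flight_no | t2.code
Lima | 202 | KW
Lima | 228 | RF
Lima | 259 | KW
Quebec | 202 | KW
Quebec | 228 | RF
Quebec | 259 | KW
Seattle | 202 | KW
Seattle | 228 | RF
Seattle | 259 | KW

(Lima, 202, KW); (Lima, 228, RF); (Lima, 259, KW); (Quebec, 202, KW); (Quebec, 228, RF); (Quebec, 259, KW); (Seattle, 202, KW); (Seattle, 228, RF); (Seattle, 259, KW)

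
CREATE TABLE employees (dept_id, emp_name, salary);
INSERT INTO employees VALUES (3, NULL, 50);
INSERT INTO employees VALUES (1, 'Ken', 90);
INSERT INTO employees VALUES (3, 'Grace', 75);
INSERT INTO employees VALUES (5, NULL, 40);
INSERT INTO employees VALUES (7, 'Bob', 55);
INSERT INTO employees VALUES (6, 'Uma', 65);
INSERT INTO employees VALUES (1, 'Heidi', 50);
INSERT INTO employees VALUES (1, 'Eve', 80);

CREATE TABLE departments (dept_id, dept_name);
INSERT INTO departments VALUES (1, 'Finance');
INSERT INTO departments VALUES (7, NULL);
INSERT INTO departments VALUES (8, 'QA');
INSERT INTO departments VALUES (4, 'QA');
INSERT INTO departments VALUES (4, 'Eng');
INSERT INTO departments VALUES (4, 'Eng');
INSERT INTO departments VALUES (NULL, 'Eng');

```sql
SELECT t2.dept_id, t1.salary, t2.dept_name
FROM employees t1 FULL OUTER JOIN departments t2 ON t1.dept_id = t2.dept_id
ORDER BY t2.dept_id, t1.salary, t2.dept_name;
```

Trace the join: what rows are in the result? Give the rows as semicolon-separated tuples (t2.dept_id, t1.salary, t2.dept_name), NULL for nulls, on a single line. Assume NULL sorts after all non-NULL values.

FULL OUTER JOIN keeps every row from both sides; unmatched rows get NULL for the other side's columns.
Matching on t1.dept_id = t2.dept_id. A NULL in a compared column never satisfies the condition.
- dept_id=3: no t2 row matches, row kept with t2 columns NULL.
- dept_id=1: 1 matching t2 row(s), so 1 row(s) emitted.
- dept_id=3: no t2 row matches, row kept with t2 columns NULL.
- dept_id=5: no t2 row matches, row kept with t2 columns NULL.
- dept_id=7: 1 matching t2 row(s), so 1 row(s) emitted.
- dept_id=6: no t2 row matches, row kept with t2 columns NULL.
- dept_id=1: 1 matching t2 row(s), so 1 row(s) emitted.
- dept_id=1: 1 matching t2 row(s), so 1 row(s) emitted.
- 5 t2 row(s) had no t1 match → kept, t1 columns NULL.

(1, 50, Finance); (1, 80, Finance); (1, 90, Finance); (4, NULL, Eng); (4, NULL, Eng); (4, NULL, QA); (7, 55, NULL); (8, NULL, QA); (NULL, 40, NULL); (NULL, 50, NULL); (NULL, 65, NULL); (NULL, 75, NULL); (NULL, NULL, Eng)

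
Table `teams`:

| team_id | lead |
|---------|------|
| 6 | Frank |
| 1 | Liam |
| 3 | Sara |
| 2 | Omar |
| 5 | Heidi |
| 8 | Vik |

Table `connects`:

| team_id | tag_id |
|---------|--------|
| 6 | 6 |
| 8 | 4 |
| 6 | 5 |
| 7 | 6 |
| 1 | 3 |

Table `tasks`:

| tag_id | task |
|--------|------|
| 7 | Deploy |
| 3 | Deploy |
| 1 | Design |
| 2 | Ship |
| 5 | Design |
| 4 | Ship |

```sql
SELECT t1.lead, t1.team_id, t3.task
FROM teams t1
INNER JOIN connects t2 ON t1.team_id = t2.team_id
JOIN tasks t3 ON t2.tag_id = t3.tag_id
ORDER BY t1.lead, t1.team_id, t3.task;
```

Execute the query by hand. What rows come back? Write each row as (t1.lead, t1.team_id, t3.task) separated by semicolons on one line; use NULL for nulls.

(Frank, 6, Design); (Liam, 1, Deploy); (Vik, 8, Ship)

Evaluate left to right. First `teams t1 INNER JOIN connects t2` on team_id: 4 row(s).
Then INNER JOIN `tasks t3` on tag_id: keep only rows whose t2.tag_id appears in t3.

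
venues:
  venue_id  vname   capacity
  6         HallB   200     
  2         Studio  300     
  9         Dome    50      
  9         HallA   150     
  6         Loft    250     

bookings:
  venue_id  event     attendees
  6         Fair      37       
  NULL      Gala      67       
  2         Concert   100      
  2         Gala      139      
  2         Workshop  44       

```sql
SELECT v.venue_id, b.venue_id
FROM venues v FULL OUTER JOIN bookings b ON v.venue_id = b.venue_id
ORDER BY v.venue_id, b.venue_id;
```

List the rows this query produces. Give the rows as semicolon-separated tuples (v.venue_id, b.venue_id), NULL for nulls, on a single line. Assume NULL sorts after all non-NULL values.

FULL OUTER JOIN keeps every row from both sides; unmatched rows get NULL for the other side's columns.
Matching on v.venue_id = b.venue_id. A NULL in a compared column never satisfies the condition.
Matched pairs: 5; unmatched v rows kept: 2; unmatched b rows kept: 1.

(2, 2); (2, 2); (2, 2); (6, 6); (6, 6); (9, NULL); (9, NULL); (NULL, NULL)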